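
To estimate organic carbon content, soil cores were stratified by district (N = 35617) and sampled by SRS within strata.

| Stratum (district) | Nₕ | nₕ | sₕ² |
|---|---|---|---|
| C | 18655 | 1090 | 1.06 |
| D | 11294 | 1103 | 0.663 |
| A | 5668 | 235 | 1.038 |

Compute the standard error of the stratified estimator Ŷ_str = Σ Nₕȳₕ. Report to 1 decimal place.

723.8

Var(Ŷ_str) = Σₕ Nₕ²(1 − fₕ)sₕ²/nₕ.
C: 18655²·(1 − 1090/18655)·1.06/1090 = 318656.49.
D: 11294²·(1 − 1103/11294)·0.663/1103 = 69183.511.
A: 5668²·(1 − 235/5668)·1.038/235 = 136018.83.
Sum = 523858.83.
SE = √(523858.83) = 723.8.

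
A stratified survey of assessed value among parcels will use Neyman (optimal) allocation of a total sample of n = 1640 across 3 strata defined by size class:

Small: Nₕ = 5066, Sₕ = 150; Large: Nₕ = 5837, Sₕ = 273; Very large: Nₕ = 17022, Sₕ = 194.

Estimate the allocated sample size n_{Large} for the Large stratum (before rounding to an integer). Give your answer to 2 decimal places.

Neyman allocation: nₕ = n·NₕSₕ / Σⱼ NⱼSⱼ.
Σ NⱼSⱼ = 5066·150 + 5837·273 + 17022·194 = 5.655669 × 10^6.
n_{Large} = 1640·5837·273 / (5.655669 × 10^6) = 462.07.

462.07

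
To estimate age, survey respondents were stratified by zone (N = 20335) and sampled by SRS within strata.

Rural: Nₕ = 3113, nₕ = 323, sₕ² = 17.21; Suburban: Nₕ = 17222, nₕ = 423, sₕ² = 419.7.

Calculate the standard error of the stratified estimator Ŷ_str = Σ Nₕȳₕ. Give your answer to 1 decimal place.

Var(Ŷ_str) = Σₕ Nₕ²(1 − fₕ)sₕ²/nₕ.
Rural: 3113²·(1 − 323/3113)·17.21/323 = 462766.24.
Suburban: 17222²·(1 − 423/17222)·419.7/423 = 2.8705533 × 10^8.
Sum = 2.875181 × 10^8.
SE = √(2.875181 × 10^8) = 16956.4.

16956.4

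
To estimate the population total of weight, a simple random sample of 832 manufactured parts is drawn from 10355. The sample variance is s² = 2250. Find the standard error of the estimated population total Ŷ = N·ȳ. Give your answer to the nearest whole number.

Var(Ŷ) = N²·Var(ȳ) = N²·(1 − n/N)·s²/n.
f = 832/10355 = 0.08034766; Var(ȳ) = 0.91965234·2250/832 = 2.4870406.
Var(Ŷ) = 10355² · 2.4870406 = 2.6667548 × 10^8.
SE(Ŷ) = √(2.6667548 × 10^8) = 16330.

16330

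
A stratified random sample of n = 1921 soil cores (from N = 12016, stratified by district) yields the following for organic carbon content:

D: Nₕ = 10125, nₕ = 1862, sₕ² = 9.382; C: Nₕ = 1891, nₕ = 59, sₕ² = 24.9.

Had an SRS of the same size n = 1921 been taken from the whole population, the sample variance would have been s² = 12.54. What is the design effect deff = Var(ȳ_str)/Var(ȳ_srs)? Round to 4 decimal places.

Var(ȳ_str) = Σ Wₕ²(1−fₕ)sₕ²/nₕ with Wₕ = Nₕ/12016:
  D: (10125/12016)²·(1−1862/10125)·9.382/1862 = 0.0029196359
  C: (1891/12016)²·(1−59/1891)·24.9/59 = 0.010126153
  → Var(ȳ_str) = 0.013045789.
Var(ȳ_srs) = (1 − 1921/12016)·12.54/1921 = 0.0054842416.
deff = 0.013045789 / 0.0054842416 = 2.3788.

2.3788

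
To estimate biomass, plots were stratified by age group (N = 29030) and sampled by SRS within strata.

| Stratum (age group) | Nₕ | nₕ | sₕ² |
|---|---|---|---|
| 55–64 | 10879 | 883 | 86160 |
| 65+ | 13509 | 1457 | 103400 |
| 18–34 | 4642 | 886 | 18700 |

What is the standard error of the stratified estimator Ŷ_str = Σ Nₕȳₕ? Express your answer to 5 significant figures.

150110

Var(Ŷ_str) = Σₕ Nₕ²(1 − fₕ)sₕ²/nₕ.
55–64: 10879²·(1 − 883/10879)·86160/883 = 1.0611095 × 10^10.
65+: 13509²·(1 − 1457/13509)·103400/1457 = 1.1554291 × 10^10.
18–34: 4642²·(1 − 886/4642)·18700/886 = 3.6799219 × 10^8.
Sum = 2.2533378 × 10^10.
SE = √(2.2533378 × 10^10) = 150110.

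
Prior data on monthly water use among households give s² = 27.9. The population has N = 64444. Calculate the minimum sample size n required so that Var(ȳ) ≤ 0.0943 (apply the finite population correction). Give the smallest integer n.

295

Without fpc, n₀ = s²/D = 27.9/0.0943 = 295.8643.
With fpc, (1 − n/N)·s²/n ≤ D requires n ≥ n₀/(1 + n₀/N) = 295.8643/(1 + 295.8643/64444) = 294.5122.
Rounding up, n = 295.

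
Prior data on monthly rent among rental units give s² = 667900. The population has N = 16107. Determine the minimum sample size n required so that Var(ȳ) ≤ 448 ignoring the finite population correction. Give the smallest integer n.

Without fpc, n₀ = s²/D = 667900/448 = 1490.8482.
Rounding up, n = 1491.

1491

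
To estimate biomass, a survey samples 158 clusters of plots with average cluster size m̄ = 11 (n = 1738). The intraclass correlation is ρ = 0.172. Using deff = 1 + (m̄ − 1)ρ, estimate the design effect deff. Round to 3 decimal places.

2.720

deff = 1 + (11 − 1)·0.172 = 1 + 1.72 = 2.72.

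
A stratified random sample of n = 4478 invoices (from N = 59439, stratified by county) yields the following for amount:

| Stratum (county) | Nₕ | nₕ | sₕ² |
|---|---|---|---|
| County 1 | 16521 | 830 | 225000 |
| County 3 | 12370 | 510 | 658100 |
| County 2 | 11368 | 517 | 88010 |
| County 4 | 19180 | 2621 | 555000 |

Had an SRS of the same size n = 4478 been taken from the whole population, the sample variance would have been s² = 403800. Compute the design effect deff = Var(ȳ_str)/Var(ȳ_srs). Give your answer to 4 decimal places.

Var(ȳ_str) = Σ Wₕ²(1−fₕ)sₕ²/nₕ with Wₕ = Nₕ/59439:
  County 1: (16521/59439)²·(1−830/16521)·225000/830 = 19.890623
  County 3: (12370/59439)²·(1−510/12370)·658100/510 = 53.583751
  County 2: (11368/59439)²·(1−517/11368)·88010/517 = 5.9436376
  County 4: (19180/59439)²·(1−2621/19180)·555000/2621 = 19.035561
  → Var(ȳ_str) = 98.453573.
Var(ȳ_srs) = (1 − 4478/59439)·403800/4478 = 83.380665.
deff = 98.453573 / 83.380665 = 1.1808.

1.1808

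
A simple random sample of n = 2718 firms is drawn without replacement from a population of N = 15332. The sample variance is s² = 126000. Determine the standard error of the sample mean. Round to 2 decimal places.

6.18

Under SRS without replacement, Var(ȳ) = (1 − f)·s²/n with f = n/N = 2718/15332 = 0.17727628.
Var(ȳ) = (1 − 0.17727628)·126000/2718 = 0.82272372·46.357616 = 38.13951.
SE(ȳ) = √(38.13951) = 6.18.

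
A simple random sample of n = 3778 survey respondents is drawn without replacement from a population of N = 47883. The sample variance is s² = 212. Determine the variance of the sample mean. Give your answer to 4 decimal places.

0.0517

Under SRS without replacement, Var(ȳ) = (1 − f)·s²/n with f = n/N = 3778/47883 = 0.07890065.
Var(ȳ) = (1 − 0.07890065)·212/3778 = 0.92109935·0.056114346 = 0.051686888.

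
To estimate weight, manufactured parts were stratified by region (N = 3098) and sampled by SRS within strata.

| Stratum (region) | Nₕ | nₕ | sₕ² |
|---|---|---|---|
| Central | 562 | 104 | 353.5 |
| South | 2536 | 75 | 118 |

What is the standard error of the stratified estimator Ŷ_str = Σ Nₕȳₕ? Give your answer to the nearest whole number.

Var(Ŷ_str) = Σₕ Nₕ²(1 − fₕ)sₕ²/nₕ.
Central: 562²·(1 − 104/562)·353.5/104 = 874898.9.
South: 2536²·(1 − 75/2536)·118/75 = 9.8193244 × 10^6.
Sum = 1.0694223 × 10^7.
SE = √(1.0694223 × 10^7) = 3270.

3270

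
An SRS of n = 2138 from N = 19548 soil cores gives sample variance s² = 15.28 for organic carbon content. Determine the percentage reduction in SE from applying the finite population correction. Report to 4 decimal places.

f = n/N = 2138/19548 = 0.10937180.
SE_no-fpc = √(s²/n) = 0.08453914; SE_fpc = √((1−f)s²/n) = 0.079782207.
Ratio = √(1−f) = 0.94373100. Reduction = 100·(1 − 0.94373100) = 5.6269%.

5.6269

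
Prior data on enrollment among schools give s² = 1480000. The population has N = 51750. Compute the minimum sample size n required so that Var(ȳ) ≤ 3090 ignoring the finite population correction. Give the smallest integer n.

Without fpc, n₀ = s²/D = 1480000/3090 = 478.9644.
Rounding up, n = 479.

479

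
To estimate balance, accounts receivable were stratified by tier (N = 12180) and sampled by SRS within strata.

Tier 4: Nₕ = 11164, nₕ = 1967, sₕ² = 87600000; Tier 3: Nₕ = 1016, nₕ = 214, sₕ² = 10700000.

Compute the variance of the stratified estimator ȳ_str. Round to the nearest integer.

Var(ȳ_str) = Σₕ Wₕ²(1 − fₕ)sₕ²/nₕ with Wₕ = Nₕ/N, N = 12180.
Tier 4: Wₕ = 0.91658456; term = 0.91658456²·(1 − 0.17619133)·87600000/1967 = 30822.736.
Tier 3: Wₕ = 0.08341544; term = 0.08341544²·(1 − 0.21062992)·10700000/214 = 274.62717.
Sum = 31097.363.

31097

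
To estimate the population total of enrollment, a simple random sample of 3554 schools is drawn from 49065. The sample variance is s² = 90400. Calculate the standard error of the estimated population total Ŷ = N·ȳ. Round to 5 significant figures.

238320

Var(Ŷ) = N²·Var(ȳ) = N²·(1 − n/N)·s²/n.
f = 3554/49065 = 0.07243453; Var(ȳ) = 0.92756547·90400/3554 = 23.593674.
Var(Ŷ) = 49065² · 23.593674 = 5.6798803 × 10^10.
SE(Ŷ) = √(5.6798803 × 10^10) = 238320.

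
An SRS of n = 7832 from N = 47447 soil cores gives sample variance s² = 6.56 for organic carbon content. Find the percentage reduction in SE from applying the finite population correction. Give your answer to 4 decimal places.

f = n/N = 7832/47447 = 0.16506839.
SE_no-fpc = √(s²/n) = 0.028941136; SE_fpc = √((1−f)s²/n) = 0.026444845.
Ratio = √(1−f) = 0.91374592. Reduction = 100·(1 − 0.91374592) = 8.6254%.

8.6254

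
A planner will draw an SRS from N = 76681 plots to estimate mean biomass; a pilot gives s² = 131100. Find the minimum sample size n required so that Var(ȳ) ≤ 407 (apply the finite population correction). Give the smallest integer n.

321

Without fpc, n₀ = s²/D = 131100/407 = 322.1130.
With fpc, (1 − n/N)·s²/n ≤ D requires n ≥ n₀/(1 + n₀/N) = 322.1130/(1 + 322.1130/76681) = 320.7656.
Rounding up, n = 321.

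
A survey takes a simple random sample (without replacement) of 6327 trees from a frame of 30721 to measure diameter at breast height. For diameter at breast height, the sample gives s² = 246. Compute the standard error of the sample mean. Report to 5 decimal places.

0.17571

Under SRS without replacement, Var(ȳ) = (1 − f)·s²/n with f = n/N = 6327/30721 = 0.20595033.
Var(ȳ) = (1 − 0.20595033)·246/6327 = 0.79404967·0.038880986 = 0.030873434.
SE(ȳ) = √(0.030873434) = 0.17571.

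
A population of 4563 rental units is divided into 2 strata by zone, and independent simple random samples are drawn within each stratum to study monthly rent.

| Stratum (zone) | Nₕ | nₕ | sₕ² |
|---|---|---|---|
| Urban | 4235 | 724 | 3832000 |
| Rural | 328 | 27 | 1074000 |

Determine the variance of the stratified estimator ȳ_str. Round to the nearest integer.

3968

Var(ȳ_str) = Σₕ Wₕ²(1 − fₕ)sₕ²/nₕ with Wₕ = Nₕ/N, N = 4563.
Urban: Wₕ = 0.92811747; term = 0.92811747²·(1 − 0.17095632)·3832000/724 = 3779.8124.
Rural: Wₕ = 0.07188253; term = 0.07188253²·(1 − 0.08231707)·1074000/27 = 188.6166.
Sum = 3968.429.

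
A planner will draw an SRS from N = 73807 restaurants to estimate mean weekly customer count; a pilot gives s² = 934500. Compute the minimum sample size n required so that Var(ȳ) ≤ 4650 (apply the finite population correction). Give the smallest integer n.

Without fpc, n₀ = s²/D = 934500/4650 = 200.9677.
With fpc, (1 − n/N)·s²/n ≤ D requires n ≥ n₀/(1 + n₀/N) = 200.9677/(1 + 200.9677/73807) = 200.4220.
Rounding up, n = 201.

201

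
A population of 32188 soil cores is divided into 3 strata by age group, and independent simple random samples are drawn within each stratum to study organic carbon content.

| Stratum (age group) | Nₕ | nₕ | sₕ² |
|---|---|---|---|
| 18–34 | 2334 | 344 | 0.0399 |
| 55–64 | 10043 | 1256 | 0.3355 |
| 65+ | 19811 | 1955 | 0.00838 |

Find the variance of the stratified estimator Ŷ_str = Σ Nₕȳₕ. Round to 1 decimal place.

25627.6

Var(Ŷ_str) = Σₕ Nₕ²(1 − fₕ)sₕ²/nₕ.
18–34: 2334²·(1 − 344/2334)·0.0399/344 = 538.72655.
55–64: 10043²·(1 − 1256/10043)·0.3355/1256 = 23572.572.
65+: 19811²·(1 − 1955/19811)·0.00838/1955 = 1516.3094.
Sum = 25627.608.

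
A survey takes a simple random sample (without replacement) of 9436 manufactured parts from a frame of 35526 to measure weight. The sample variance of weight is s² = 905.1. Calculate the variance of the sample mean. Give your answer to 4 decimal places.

0.0704

Under SRS without replacement, Var(ȳ) = (1 − f)·s²/n with f = n/N = 9436/35526 = 0.26560829.
Var(ȳ) = (1 − 0.26560829)·905.1/9436 = 0.73439171·0.095919881 = 0.070442766.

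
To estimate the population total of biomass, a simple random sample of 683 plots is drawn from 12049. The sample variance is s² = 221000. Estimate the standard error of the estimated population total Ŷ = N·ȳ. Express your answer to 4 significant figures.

210500

Var(Ŷ) = N²·Var(ȳ) = N²·(1 − n/N)·s²/n.
f = 683/12049 = 0.05668520; Var(ȳ) = 0.94331480·221000/683 = 305.2307.
Var(Ŷ) = 12049² · 305.2307 = 4.4312905 × 10^10.
SE(Ŷ) = √(4.4312905 × 10^10) = 210500.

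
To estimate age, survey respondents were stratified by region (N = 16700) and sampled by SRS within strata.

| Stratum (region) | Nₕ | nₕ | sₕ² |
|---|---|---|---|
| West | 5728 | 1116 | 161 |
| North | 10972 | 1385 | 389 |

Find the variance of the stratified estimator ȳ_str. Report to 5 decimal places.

Var(ȳ_str) = Σₕ Wₕ²(1 − fₕ)sₕ²/nₕ with Wₕ = Nₕ/N, N = 16700.
West: Wₕ = 0.34299401; term = 0.34299401²·(1 − 0.19483240)·161/1116 = 0.013665359.
North: Wₕ = 0.65700599; term = 0.65700599²·(1 − 0.12623040)·389/1385 = 0.10593401.
Sum = 0.11959937.

0.11960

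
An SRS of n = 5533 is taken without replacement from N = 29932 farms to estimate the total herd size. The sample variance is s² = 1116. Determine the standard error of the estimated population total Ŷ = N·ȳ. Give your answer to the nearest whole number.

12137

Var(Ŷ) = N²·Var(ȳ) = N²·(1 − n/N)·s²/n.
f = 5533/29932 = 0.18485233; Var(ȳ) = 0.81514767·1116/5533 = 0.16441439.
Var(Ŷ) = 29932² · 0.16441439 = 1.473029 × 10^8.
SE(Ŷ) = √(1.473029 × 10^8) = 12137.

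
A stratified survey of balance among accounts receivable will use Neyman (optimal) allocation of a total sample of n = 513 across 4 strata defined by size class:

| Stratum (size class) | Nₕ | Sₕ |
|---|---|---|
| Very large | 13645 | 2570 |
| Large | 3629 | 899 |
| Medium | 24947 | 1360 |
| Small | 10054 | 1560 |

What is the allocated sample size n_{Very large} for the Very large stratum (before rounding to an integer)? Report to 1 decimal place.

204.6

Neyman allocation: nₕ = n·NₕSₕ / Σⱼ NⱼSⱼ.
Σ NⱼSⱼ = 13645·2570 + 3629·899 + 24947·1360 + 10054·1560 = 8.7942281 × 10^7.
n_{Very large} = 513·13645·2570 / (8.7942281 × 10^7) = 204.6.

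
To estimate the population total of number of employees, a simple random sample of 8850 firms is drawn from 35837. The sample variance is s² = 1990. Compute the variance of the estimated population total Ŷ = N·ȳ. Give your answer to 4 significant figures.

Var(Ŷ) = N²·Var(ȳ) = N²·(1 − n/N)·s²/n.
f = 8850/35837 = 0.24695147; Var(ȳ) = 0.75304853·1990/8850 = 0.16932956.
Var(Ŷ) = 35837² · 0.16932956 = 2.1746836 × 10^8.

2.175 × 10^8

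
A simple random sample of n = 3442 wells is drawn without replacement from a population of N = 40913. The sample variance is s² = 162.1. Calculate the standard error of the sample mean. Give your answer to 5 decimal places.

0.20768

Under SRS without replacement, Var(ȳ) = (1 − f)·s²/n with f = n/N = 3442/40913 = 0.08412974.
Var(ȳ) = (1 − 0.08412974)·162.1/3442 = 0.91587026·0.047094712 = 0.043132647.
SE(ȳ) = √(0.043132647) = 0.20768.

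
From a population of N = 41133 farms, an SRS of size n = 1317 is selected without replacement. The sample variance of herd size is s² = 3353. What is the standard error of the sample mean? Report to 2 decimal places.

1.57

Under SRS without replacement, Var(ȳ) = (1 − f)·s²/n with f = n/N = 1317/41133 = 0.03201809.
Var(ȳ) = (1 − 0.03201809)·3353/1317 = 0.96798191·2.5459377 = 2.4644217.
SE(ȳ) = √(2.4644217) = 1.57.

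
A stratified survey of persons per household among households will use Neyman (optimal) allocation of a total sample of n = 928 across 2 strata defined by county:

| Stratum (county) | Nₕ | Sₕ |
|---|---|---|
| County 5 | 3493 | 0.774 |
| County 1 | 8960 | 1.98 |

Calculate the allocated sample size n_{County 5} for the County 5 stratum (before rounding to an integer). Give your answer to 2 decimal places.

Neyman allocation: nₕ = n·NₕSₕ / Σⱼ NⱼSⱼ.
Σ NⱼSⱼ = 3493·0.774 + 8960·1.98 = 20444.382.
n_{County 5} = 928·3493·0.774 / 20444.382 = 122.72.

122.72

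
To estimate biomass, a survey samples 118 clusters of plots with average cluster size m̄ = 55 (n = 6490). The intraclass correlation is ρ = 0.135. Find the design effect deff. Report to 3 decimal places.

8.290

deff = 1 + (55 − 1)·0.135 = 1 + 7.29 = 8.29.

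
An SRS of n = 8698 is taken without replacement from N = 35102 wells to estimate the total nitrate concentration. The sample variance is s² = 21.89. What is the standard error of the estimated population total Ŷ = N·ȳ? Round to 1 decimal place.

1527.3

Var(Ŷ) = N²·Var(ȳ) = N²·(1 − n/N)·s²/n.
f = 8698/35102 = 0.24779215; Var(ȳ) = 0.75220785·21.89/8698 = 0.0018930593.
Var(Ŷ) = 35102² · 0.0018930593 = 2.3325338 × 10^6.
SE(Ŷ) = √(2.3325338 × 10^6) = 1527.3.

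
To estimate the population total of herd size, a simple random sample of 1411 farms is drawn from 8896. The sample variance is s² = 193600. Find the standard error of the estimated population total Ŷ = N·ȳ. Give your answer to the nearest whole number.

Var(Ŷ) = N²·Var(ȳ) = N²·(1 − n/N)·s²/n.
f = 1411/8896 = 0.15861061; Var(ȳ) = 0.84138939·193600/1411 = 115.44506.
Var(Ŷ) = 8896² · 115.44506 = 9.1361854 × 10^9.
SE(Ŷ) = √(9.1361854 × 10^9) = 95583.

95583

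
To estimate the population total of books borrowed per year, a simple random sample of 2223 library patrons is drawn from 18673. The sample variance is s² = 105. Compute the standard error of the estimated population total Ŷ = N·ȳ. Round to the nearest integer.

Var(Ŷ) = N²·Var(ȳ) = N²·(1 − n/N)·s²/n.
f = 2223/18673 = 0.11904889; Var(ȳ) = 0.88095111·105/2223 = 0.041610376.
Var(Ŷ) = 18673² · 0.041610376 = 1.4508745 × 10^7.
SE(Ŷ) = √(1.4508745 × 10^7) = 3809.

3809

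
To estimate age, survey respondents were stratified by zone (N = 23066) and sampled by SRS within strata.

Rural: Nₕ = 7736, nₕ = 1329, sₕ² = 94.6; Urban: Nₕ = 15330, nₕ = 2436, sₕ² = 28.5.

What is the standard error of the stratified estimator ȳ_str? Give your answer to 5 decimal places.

0.10478

Var(ȳ_str) = Σₕ Wₕ²(1 − fₕ)sₕ²/nₕ with Wₕ = Nₕ/N, N = 23066.
Rural: Wₕ = 0.33538542; term = 0.33538542²·(1 − 0.17179421)·94.6/1329 = 0.0066312097.
Urban: Wₕ = 0.66461458; term = 0.66461458²·(1 − 0.15890411)·28.5/2436 = 0.0043466315.
Sum = 0.010977841.
SE = √(0.010977841) = 0.10478.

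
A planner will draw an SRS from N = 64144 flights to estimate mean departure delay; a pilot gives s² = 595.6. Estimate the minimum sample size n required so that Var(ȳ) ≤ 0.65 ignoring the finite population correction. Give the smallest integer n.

917

Without fpc, n₀ = s²/D = 595.6/0.65 = 916.3077.
Rounding up, n = 917.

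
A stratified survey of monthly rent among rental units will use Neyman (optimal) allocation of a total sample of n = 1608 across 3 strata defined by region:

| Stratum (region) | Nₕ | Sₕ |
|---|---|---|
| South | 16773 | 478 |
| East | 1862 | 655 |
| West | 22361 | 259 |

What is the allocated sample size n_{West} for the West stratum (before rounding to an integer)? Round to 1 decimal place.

619.7

Neyman allocation: nₕ = n·NₕSₕ / Σⱼ NⱼSⱼ.
Σ NⱼSⱼ = 16773·478 + 1862·655 + 22361·259 = 1.5028603 × 10^7.
n_{West} = 1608·22361·259 / (1.5028603 × 10^7) = 619.7.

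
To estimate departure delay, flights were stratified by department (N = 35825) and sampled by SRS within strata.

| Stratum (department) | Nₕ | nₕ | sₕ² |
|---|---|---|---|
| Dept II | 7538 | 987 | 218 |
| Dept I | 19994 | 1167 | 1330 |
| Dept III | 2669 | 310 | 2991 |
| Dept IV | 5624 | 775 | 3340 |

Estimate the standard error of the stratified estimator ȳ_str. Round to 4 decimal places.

0.6940

Var(ȳ_str) = Σₕ Wₕ²(1 − fₕ)sₕ²/nₕ with Wₕ = Nₕ/N, N = 35825.
Dept II: Wₕ = 0.21041172; term = 0.21041172²·(1 − 0.13093659)·218/987 = 0.0084982729.
Dept I: Wₕ = 0.55810188; term = 0.55810188²·(1 − 0.05836751)·1330/1167 = 0.33426369.
Dept III: Wₕ = 0.07450105; term = 0.07450105²·(1 − 0.11614837)·2991/310 = 0.047332434.
Dept IV: Wₕ = 0.15698535; term = 0.15698535²·(1 − 0.13780228)·3340/775 = 0.09157351.
Sum = 0.48166791.
SE = √(0.48166791) = 0.6940.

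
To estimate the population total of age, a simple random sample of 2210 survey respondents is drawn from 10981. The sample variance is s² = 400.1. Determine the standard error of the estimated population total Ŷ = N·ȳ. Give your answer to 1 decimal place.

4175.7

Var(Ŷ) = N²·Var(ȳ) = N²·(1 − n/N)·s²/n.
f = 2210/10981 = 0.20125672; Var(ȳ) = 0.79874328·400.1/2210 = 0.14460506.
Var(Ŷ) = 10981² · 0.14460506 = 1.743682 × 10^7.
SE(Ŷ) = √(1.743682 × 10^7) = 4175.7.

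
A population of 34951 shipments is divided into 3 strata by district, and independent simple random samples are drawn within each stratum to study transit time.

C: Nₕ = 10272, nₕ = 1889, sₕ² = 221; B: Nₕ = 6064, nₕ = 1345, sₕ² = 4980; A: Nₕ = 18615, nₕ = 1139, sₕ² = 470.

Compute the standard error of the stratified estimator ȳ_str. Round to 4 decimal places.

0.4526

Var(ȳ_str) = Σₕ Wₕ²(1 − fₕ)sₕ²/nₕ with Wₕ = Nₕ/N, N = 34951.
C: Wₕ = 0.29389717; term = 0.29389717²·(1 − 0.18389798)·221/1889 = 0.0082469921.
B: Wₕ = 0.17350004; term = 0.17350004²·(1 − 0.22180079)·4980/1345 = 0.086735526.
A: Wₕ = 0.53260279; term = 0.53260279²·(1 − 0.06118721)·470/1139 = 0.10989046.
Sum = 0.20487298.
SE = √(0.20487298) = 0.4526.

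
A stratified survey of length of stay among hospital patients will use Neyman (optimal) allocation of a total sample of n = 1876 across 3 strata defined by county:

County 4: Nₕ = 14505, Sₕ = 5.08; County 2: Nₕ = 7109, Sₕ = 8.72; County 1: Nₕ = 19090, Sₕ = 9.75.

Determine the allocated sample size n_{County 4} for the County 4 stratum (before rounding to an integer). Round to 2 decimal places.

429.56

Neyman allocation: nₕ = n·NₕSₕ / Σⱼ NⱼSⱼ.
Σ NⱼSⱼ = 14505·5.08 + 7109·8.72 + 19090·9.75 = 321803.38.
n_{County 4} = 1876·14505·5.08 / 321803.38 = 429.56.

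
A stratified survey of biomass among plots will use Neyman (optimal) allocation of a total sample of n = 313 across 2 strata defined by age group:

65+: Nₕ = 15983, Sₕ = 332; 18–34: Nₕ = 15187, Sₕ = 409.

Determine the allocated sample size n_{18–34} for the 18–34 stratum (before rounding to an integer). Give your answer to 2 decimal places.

Neyman allocation: nₕ = n·NₕSₕ / Σⱼ NⱼSⱼ.
Σ NⱼSⱼ = 15983·332 + 15187·409 = 1.1517839 × 10^7.
n_{18–34} = 313·15187·409 / (1.1517839 × 10^7) = 168.80.

168.80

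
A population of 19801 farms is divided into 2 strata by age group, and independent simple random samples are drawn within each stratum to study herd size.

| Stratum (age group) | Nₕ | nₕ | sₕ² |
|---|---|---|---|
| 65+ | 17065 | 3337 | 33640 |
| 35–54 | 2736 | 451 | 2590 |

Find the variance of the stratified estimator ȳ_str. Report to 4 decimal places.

6.1149

Var(ȳ_str) = Σₕ Wₕ²(1 − fₕ)sₕ²/nₕ with Wₕ = Nₕ/N, N = 19801.
65+: Wₕ = 0.86182516; term = 0.86182516²·(1 − 0.19554644)·33640/3337 = 6.0233638.
35–54: Wₕ = 0.13817484; term = 0.13817484²·(1 − 0.16483918)·2590/451 = 0.091569591.
Sum = 6.1149334.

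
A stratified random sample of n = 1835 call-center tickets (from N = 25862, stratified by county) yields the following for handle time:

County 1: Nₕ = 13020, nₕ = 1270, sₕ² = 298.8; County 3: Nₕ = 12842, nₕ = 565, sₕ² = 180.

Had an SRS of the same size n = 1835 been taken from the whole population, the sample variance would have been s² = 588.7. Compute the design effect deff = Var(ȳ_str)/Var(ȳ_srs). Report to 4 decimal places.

Var(ȳ_str) = Σ Wₕ²(1−fₕ)sₕ²/nₕ with Wₕ = Nₕ/25862:
  County 1: (13020/25862)²·(1−1270/13020)·298.8/1270 = 0.053814772
  County 3: (12842/25862)²·(1−565/12842)·180/565 = 0.075097376
  → Var(ȳ_str) = 0.12891215.
Var(ȳ_srs) = (1 − 1835/25862)·588.7/1835 = 0.29805431.
deff = 0.12891215 / 0.29805431 = 0.4325.

0.4325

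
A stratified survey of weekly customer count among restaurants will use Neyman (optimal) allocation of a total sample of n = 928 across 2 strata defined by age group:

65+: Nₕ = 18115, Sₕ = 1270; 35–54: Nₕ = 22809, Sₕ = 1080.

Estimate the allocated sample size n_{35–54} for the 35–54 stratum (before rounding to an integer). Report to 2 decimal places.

479.85

Neyman allocation: nₕ = n·NₕSₕ / Σⱼ NⱼSⱼ.
Σ NⱼSⱼ = 18115·1270 + 22809·1080 = 4.763977 × 10^7.
n_{35–54} = 928·22809·1080 / (4.763977 × 10^7) = 479.85.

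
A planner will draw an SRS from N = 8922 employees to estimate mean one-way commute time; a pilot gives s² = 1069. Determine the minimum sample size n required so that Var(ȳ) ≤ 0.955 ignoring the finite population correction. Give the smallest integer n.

Without fpc, n₀ = s²/D = 1069/0.955 = 1119.3717.
Rounding up, n = 1120.

1120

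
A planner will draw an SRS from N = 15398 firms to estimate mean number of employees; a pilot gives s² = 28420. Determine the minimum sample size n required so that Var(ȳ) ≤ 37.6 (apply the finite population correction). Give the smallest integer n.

Without fpc, n₀ = s²/D = 28420/37.6 = 755.8511.
With fpc, (1 − n/N)·s²/n ≤ D requires n ≥ n₀/(1 + n₀/N) = 755.8511/(1 + 755.8511/15398) = 720.4842.
Rounding up, n = 721.

721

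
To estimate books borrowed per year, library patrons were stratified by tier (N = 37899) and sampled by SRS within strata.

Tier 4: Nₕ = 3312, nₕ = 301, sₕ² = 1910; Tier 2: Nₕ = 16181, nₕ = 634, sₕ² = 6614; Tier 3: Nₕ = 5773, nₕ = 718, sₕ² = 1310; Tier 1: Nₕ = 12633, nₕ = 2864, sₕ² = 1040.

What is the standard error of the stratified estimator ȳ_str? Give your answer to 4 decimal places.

Var(ȳ_str) = Σₕ Wₕ²(1 − fₕ)sₕ²/nₕ with Wₕ = Nₕ/N, N = 37899.
Tier 4: Wₕ = 0.08739017; term = 0.08739017²·(1 − 0.09088164)·1910/301 = 0.04405675.
Tier 2: Wₕ = 0.42695058; term = 0.42695058²·(1 − 0.03918176)·6614/634 = 1.8271382.
Tier 3: Wₕ = 0.15232592; term = 0.15232592²·(1 − 0.12437208)·1310/718 = 0.037069273.
Tier 1: Wₕ = 0.33333333; term = 0.33333333²·(1 − 0.22670783)·1040/2864 = 0.031200491.
Sum = 1.9394647.
SE = √(1.9394647) = 1.3926.

1.3926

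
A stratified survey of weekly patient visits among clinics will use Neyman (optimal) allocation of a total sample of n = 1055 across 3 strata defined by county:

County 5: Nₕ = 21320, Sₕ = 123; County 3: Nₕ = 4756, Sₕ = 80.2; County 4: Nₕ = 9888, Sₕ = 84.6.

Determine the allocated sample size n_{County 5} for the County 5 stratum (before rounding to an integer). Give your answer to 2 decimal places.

720.41

Neyman allocation: nₕ = n·NₕSₕ / Σⱼ NⱼSⱼ.
Σ NⱼSⱼ = 21320·123 + 4756·80.2 + 9888·84.6 = 3.840316 × 10^6.
n_{County 5} = 1055·21320·123 / (3.840316 × 10^6) = 720.41.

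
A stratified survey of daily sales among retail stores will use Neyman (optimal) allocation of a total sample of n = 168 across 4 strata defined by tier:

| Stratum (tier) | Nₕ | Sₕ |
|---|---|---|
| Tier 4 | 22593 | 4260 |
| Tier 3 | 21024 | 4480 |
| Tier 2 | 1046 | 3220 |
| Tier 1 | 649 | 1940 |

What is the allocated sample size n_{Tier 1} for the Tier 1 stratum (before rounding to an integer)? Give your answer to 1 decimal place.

1.1

Neyman allocation: nₕ = n·NₕSₕ / Σⱼ NⱼSⱼ.
Σ NⱼSⱼ = 22593·4260 + 21024·4480 + 1046·3220 + 649·1940 = 1.9506088 × 10^8.
n_{Tier 1} = 168·649·1940 / (1.9506088 × 10^8) = 1.1.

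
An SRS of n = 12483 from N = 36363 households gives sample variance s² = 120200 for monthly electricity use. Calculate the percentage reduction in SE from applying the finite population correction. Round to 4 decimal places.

f = n/N = 12483/36363 = 0.34328851.
SE_no-fpc = √(s²/n) = 3.1030784; SE_fpc = √((1−f)s²/n) = 2.5146645.
Ratio = √(1−f) = 0.81037738. Reduction = 100·(1 − 0.81037738) = 18.9623%.

18.9623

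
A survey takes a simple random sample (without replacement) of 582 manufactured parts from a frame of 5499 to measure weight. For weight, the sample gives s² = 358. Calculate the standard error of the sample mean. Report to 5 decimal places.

Under SRS without replacement, Var(ȳ) = (1 − f)·s²/n with f = n/N = 582/5499 = 0.10583742.
Var(ȳ) = (1 − 0.10583742)·358/582 = 0.89416258·0.61512027 = 0.55001753.
SE(ȳ) = √(0.55001753) = 0.74163.

0.74163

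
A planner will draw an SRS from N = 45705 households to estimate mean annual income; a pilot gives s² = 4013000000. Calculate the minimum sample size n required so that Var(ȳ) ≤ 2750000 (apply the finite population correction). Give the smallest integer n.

1415

Without fpc, n₀ = s²/D = 4013000000/2750000 = 1459.2727.
With fpc, (1 − n/N)·s²/n ≤ D requires n ≥ n₀/(1 + n₀/N) = 1459.2727/(1 + 1459.2727/45705) = 1414.1225.
Rounding up, n = 1415.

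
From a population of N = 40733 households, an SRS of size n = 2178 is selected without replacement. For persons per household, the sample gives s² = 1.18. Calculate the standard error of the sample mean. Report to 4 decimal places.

Under SRS without replacement, Var(ȳ) = (1 − f)·s²/n with f = n/N = 2178/40733 = 0.05347016.
Var(ȳ) = (1 − 0.05347016)·1.18/2178 = 0.94652984·5.4178145 × 10^-4 = 5.1281231 × 10^-4.
SE(ȳ) = √(5.1281231 × 10^-4) = 0.0226.

0.0226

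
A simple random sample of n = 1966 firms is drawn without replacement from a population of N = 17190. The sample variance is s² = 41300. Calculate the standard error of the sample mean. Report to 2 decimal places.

Under SRS without replacement, Var(ȳ) = (1 − f)·s²/n with f = n/N = 1966/17190 = 0.11436882.
Var(ȳ) = (1 − 0.11436882)·41300/1966 = 0.88563118·21.007121 = 18.604561.
SE(ȳ) = √(18.604561) = 4.31.

4.31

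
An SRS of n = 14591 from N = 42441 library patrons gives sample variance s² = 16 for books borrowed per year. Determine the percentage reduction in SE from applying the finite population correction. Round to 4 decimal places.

f = n/N = 14591/42441 = 0.34379492.
SE_no-fpc = √(s²/n) = 0.033114444; SE_fpc = √((1−f)s²/n) = 0.026824847.
Ratio = √(1−f) = 0.81006486. Reduction = 100·(1 − 0.81006486) = 18.9935%.

18.9935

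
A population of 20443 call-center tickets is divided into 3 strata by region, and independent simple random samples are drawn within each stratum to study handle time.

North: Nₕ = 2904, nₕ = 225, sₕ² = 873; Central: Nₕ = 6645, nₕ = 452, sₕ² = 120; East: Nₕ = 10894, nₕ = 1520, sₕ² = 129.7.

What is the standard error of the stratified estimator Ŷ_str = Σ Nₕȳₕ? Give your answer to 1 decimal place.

7058.7

Var(Ŷ_str) = Σₕ Nₕ²(1 − fₕ)sₕ²/nₕ.
North: 2904²·(1 − 225/2904)·873/225 = 3.0185686 × 10^7.
Central: 6645²·(1 − 452/6645)·120/452 = 1.0925438 × 10^7.
East: 10894²·(1 − 1520/10894)·129.7/1520 = 8.7138225 × 10^6.
Sum = 4.9824947 × 10^7.
SE = √(4.9824947 × 10^7) = 7058.7.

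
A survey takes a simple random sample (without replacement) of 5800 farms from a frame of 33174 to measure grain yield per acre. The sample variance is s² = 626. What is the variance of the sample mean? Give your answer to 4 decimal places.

0.0891

Under SRS without replacement, Var(ȳ) = (1 − f)·s²/n with f = n/N = 5800/33174 = 0.17483571.
Var(ȳ) = (1 − 0.17483571)·626/5800 = 0.82516429·0.10793103 = 0.089060835.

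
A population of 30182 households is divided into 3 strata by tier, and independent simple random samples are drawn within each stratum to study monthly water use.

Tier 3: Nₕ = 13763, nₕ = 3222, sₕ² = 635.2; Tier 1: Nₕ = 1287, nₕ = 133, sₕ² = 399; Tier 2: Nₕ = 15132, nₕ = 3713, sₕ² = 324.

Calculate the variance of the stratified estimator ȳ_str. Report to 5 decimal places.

0.05284

Var(ȳ_str) = Σₕ Wₕ²(1 − fₕ)sₕ²/nₕ with Wₕ = Nₕ/N, N = 30182.
Tier 3: Wₕ = 0.45600027; term = 0.45600027²·(1 − 0.23410594)·635.2/3222 = 0.031396689.
Tier 1: Wₕ = 0.04264131; term = 0.04264131²·(1 − 0.10334110)·399/133 = 0.0048911342.
Tier 2: Wₕ = 0.50135843; term = 0.50135843²·(1 − 0.24537404)·324/3713 = 0.016551922.
Sum = 0.052839745.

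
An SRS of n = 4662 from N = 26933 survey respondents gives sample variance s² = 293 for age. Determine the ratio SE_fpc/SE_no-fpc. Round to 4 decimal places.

0.9093

f = n/N = 4662/26933 = 0.17309620.
SE_no-fpc = √(s²/n) = 0.25069616; SE_fpc = √((1−f)s²/n) = 0.22796867.
Ratio = √(1−f) = 0.90934251.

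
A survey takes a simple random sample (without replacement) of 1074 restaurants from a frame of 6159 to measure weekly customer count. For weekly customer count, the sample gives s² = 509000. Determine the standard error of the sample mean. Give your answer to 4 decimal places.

Under SRS without replacement, Var(ȳ) = (1 − f)·s²/n with f = n/N = 1074/6159 = 0.17437896.
Var(ȳ) = (1 − 0.17437896)·509000/1074 = 0.82562104·473.92924 = 391.28595.
SE(ȳ) = √(391.28595) = 19.7809.

19.7809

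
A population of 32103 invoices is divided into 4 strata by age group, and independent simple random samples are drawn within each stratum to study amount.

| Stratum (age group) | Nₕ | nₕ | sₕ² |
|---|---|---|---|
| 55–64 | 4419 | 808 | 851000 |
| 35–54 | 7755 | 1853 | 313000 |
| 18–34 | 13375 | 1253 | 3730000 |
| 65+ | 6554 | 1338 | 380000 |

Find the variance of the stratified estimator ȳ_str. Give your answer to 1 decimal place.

501.5

Var(ȳ_str) = Σₕ Wₕ²(1 − fₕ)sₕ²/nₕ with Wₕ = Nₕ/N, N = 32103.
55–64: Wₕ = 0.13765069; term = 0.13765069²·(1 − 0.18284680)·851000/808 = 16.307164.
35–54: Wₕ = 0.24156621; term = 0.24156621²·(1 − 0.23894262)·313000/1853 = 7.5016827.
18–34: Wₕ = 0.41662773; term = 0.41662773²·(1 − 0.09368224)·3730000/1253 = 468.31125.
65+: Wₕ = 0.20415537; term = 0.20415537²·(1 − 0.20415014)·380000/1338 = 9.4206369.
Sum = 501.54073.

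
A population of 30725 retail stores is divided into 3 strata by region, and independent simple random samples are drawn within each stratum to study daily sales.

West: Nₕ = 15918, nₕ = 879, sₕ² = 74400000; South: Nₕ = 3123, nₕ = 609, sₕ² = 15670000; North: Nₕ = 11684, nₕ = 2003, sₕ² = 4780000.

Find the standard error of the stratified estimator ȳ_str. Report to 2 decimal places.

148.20

Var(ȳ_str) = Σₕ Wₕ²(1 − fₕ)sₕ²/nₕ with Wₕ = Nₕ/N, N = 30725.
West: Wₕ = 0.51807974; term = 0.51807974²·(1 − 0.05522051)·74400000/879 = 21463.856.
South: Wₕ = 0.10164361; term = 0.10164361²·(1 − 0.19500480)·15670000/609 = 213.99576.
North: Wₕ = 0.38027665; term = 0.38027665²·(1 − 0.17143102)·4780000/2003 = 285.94001.
Sum = 21963.792.
SE = √(21963.792) = 148.20.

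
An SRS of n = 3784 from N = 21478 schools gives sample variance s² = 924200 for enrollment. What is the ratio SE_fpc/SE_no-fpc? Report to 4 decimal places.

f = n/N = 3784/21478 = 0.17618028.
SE_no-fpc = √(s²/n) = 15.628145; SE_fpc = √((1−f)s²/n) = 14.18481.
Ratio = √(1−f) = 0.90764515.

0.9076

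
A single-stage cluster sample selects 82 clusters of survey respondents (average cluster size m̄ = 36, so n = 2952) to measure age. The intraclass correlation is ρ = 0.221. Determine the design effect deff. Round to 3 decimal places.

8.735

deff = 1 + (36 − 1)·0.221 = 1 + 7.735 = 8.735.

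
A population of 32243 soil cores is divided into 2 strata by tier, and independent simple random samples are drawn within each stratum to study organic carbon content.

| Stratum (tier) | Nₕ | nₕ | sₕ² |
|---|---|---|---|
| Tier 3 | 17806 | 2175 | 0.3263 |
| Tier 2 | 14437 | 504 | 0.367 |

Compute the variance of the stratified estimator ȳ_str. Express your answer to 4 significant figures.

Var(ȳ_str) = Σₕ Wₕ²(1 − fₕ)sₕ²/nₕ with Wₕ = Nₕ/N, N = 32243.
Tier 3: Wₕ = 0.55224390; term = 0.55224390²·(1 − 0.12214984)·0.3263/2175 = 4.0164287 × 10^-5.
Tier 2: Wₕ = 0.44775610; term = 0.44775610²·(1 − 0.03491030)·0.367/504 = 1.4089197 × 10^-4.
Sum = 1.8105626 × 10^-4.

1.811 × 10^-4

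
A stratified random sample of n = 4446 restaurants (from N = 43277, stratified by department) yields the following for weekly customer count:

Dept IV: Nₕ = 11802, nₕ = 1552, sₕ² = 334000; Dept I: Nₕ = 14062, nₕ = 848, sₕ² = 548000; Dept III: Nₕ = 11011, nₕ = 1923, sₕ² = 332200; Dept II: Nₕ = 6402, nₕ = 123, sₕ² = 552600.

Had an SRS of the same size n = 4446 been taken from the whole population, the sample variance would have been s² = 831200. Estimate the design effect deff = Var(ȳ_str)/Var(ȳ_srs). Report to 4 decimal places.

1.0949

Var(ȳ_str) = Σ Wₕ²(1−fₕ)sₕ²/nₕ with Wₕ = Nₕ/43277:
  Dept IV: (11802/43277)²·(1−1552/11802)·334000/1552 = 13.900164
  Dept I: (14062/43277)²·(1−848/14062)·548000/848 = 64.113843
  Dept III: (11011/43277)²·(1−1923/11011)·332200/1923 = 9.2299879
  Dept II: (6402/43277)²·(1−123/6402)·552600/123 = 96.426772
  → Var(ȳ_str) = 183.67077.
Var(ȳ_srs) = (1 − 4446/43277)·831200/4446 = 167.74806.
deff = 183.67077 / 167.74806 = 1.0949.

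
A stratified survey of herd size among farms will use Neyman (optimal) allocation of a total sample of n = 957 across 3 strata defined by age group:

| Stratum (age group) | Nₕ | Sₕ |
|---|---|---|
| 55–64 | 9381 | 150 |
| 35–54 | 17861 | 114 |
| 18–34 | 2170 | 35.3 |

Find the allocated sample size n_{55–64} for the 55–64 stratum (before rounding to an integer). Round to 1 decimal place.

382.6

Neyman allocation: nₕ = n·NₕSₕ / Σⱼ NⱼSⱼ.
Σ NⱼSⱼ = 9381·150 + 17861·114 + 2170·35.3 = 3.519905 × 10^6.
n_{55–64} = 957·9381·150 / (3.519905 × 10^6) = 382.6.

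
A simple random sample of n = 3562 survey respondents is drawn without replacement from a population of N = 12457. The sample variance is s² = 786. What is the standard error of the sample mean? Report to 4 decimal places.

Under SRS without replacement, Var(ȳ) = (1 − f)·s²/n with f = n/N = 3562/12457 = 0.28594365.
Var(ȳ) = (1 − 0.28594365)·786/3562 = 0.71405635·0.22066255 = 0.1575655.
SE(ȳ) = √(0.1575655) = 0.3969.

0.3969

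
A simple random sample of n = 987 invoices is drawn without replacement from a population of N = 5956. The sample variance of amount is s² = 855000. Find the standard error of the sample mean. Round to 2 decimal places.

26.88

Under SRS without replacement, Var(ȳ) = (1 − f)·s²/n with f = n/N = 987/5956 = 0.16571525.
Var(ȳ) = (1 − 0.16571525)·855000/987 = 0.83428475·866.2614 = 722.70868.
SE(ȳ) = √(722.70868) = 26.88.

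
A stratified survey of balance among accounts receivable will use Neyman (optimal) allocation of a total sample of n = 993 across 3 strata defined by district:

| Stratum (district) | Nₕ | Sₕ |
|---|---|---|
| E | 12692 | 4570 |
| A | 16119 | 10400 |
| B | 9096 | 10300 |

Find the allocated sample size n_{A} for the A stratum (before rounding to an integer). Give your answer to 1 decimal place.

521.3

Neyman allocation: nₕ = n·NₕSₕ / Σⱼ NⱼSⱼ.
Σ NⱼSⱼ = 12692·4570 + 16119·10400 + 9096·10300 = 3.1932884 × 10^8.
n_{A} = 993·16119·10400 / (3.1932884 × 10^8) = 521.3.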